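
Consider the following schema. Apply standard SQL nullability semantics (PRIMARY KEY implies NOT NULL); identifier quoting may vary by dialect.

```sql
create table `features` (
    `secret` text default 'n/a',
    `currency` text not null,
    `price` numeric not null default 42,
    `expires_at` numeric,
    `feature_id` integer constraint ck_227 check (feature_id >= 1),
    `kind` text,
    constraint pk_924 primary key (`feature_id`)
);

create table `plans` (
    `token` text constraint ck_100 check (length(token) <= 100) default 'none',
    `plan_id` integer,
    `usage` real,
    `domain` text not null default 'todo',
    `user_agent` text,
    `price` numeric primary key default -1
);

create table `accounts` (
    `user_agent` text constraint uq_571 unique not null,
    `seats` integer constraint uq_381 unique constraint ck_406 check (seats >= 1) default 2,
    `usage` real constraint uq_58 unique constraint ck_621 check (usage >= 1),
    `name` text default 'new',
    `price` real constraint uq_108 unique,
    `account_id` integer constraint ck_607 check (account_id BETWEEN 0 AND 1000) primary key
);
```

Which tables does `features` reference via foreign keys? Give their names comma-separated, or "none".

none

No column in features has a REFERENCES clause.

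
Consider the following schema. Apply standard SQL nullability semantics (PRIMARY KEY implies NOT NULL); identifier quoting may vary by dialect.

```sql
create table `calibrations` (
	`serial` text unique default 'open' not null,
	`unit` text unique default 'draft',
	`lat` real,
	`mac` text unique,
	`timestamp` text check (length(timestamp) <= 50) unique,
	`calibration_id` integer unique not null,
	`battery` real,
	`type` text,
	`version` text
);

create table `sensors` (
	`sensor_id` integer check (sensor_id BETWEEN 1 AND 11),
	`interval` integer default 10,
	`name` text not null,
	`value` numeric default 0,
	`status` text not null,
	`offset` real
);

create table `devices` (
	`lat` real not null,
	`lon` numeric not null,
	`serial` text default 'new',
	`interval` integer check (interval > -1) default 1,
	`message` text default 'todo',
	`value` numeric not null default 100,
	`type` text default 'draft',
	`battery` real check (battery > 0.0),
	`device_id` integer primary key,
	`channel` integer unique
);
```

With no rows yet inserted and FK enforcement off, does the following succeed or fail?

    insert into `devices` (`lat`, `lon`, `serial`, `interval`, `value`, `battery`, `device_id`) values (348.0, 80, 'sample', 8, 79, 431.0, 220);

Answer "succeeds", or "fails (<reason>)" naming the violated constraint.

NOT NULL columns: device_id is supplied; lat is supplied; lon is supplied; value is supplied.
CHECK constraints: 8 satisfies (interval > -1); 431.0 satisfies (battery > 0.0).
No constraint is violated.

succeeds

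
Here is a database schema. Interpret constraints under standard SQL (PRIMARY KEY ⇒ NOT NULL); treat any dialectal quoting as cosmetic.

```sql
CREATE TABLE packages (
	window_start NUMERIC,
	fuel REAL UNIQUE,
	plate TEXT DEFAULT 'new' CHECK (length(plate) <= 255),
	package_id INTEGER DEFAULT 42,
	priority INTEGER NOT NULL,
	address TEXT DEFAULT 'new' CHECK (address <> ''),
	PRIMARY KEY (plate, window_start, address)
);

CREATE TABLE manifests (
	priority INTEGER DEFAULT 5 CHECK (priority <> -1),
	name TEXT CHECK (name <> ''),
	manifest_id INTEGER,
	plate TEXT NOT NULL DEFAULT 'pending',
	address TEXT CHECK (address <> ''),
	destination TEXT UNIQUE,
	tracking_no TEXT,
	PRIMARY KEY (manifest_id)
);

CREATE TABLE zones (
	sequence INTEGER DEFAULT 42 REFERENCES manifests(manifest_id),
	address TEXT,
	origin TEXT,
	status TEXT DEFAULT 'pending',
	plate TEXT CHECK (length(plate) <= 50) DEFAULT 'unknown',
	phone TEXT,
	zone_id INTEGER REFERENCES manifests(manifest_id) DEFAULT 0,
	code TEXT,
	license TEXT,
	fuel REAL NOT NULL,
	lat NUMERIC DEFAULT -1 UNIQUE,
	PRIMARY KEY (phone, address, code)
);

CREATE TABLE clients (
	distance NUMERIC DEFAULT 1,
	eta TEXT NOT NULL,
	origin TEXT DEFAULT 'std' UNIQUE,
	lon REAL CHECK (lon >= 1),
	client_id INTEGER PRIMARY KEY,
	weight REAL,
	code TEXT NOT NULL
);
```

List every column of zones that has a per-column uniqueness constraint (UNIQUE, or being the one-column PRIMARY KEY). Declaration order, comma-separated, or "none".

lat

- sequence: no UNIQUE or single-column PK constraint.
- address: part of a composite PRIMARY KEY — only the tuple is unique, not this column on its own.
- origin: no UNIQUE or single-column PK constraint.
- status: no UNIQUE or single-column PK constraint.
- plate: no UNIQUE or single-column PK constraint.
- phone: part of a composite PRIMARY KEY — only the tuple is unique, not this column on its own.
- zone_id: no UNIQUE or single-column PK constraint.
- code: part of a composite PRIMARY KEY — only the tuple is unique, not this column on its own.
- license: no UNIQUE or single-column PK constraint.
- fuel: no UNIQUE or single-column PK constraint.
- lat: declared UNIQUE → unique.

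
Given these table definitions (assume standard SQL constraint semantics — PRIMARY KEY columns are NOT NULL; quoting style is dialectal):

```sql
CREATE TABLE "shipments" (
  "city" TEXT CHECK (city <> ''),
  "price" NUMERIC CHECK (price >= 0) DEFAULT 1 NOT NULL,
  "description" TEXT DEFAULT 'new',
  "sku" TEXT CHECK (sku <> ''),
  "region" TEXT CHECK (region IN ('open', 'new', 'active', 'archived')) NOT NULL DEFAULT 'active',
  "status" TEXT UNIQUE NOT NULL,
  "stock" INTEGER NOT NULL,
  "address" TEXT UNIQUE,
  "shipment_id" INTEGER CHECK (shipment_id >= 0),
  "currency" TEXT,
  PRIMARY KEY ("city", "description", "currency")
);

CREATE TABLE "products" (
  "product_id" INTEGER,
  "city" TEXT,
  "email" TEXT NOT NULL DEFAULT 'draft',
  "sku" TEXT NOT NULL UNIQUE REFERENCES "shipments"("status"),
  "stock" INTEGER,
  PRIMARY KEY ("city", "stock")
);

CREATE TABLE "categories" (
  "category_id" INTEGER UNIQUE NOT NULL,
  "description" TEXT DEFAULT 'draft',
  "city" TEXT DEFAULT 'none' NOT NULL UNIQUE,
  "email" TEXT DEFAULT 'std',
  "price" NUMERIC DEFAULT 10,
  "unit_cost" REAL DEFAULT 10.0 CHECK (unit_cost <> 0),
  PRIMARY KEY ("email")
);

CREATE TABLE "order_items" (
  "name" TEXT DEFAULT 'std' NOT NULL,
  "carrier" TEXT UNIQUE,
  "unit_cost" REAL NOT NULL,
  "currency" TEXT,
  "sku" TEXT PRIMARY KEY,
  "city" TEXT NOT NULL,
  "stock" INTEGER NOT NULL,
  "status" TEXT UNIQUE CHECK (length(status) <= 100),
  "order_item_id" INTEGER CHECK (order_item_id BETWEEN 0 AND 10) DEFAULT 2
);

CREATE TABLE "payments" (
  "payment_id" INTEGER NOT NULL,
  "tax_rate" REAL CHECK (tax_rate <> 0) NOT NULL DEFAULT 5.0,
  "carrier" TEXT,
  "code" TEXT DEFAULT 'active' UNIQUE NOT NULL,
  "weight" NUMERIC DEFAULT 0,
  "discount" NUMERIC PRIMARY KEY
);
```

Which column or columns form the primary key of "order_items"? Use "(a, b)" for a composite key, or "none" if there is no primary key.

sku is declared PRIMARY KEY inline on the column.

sku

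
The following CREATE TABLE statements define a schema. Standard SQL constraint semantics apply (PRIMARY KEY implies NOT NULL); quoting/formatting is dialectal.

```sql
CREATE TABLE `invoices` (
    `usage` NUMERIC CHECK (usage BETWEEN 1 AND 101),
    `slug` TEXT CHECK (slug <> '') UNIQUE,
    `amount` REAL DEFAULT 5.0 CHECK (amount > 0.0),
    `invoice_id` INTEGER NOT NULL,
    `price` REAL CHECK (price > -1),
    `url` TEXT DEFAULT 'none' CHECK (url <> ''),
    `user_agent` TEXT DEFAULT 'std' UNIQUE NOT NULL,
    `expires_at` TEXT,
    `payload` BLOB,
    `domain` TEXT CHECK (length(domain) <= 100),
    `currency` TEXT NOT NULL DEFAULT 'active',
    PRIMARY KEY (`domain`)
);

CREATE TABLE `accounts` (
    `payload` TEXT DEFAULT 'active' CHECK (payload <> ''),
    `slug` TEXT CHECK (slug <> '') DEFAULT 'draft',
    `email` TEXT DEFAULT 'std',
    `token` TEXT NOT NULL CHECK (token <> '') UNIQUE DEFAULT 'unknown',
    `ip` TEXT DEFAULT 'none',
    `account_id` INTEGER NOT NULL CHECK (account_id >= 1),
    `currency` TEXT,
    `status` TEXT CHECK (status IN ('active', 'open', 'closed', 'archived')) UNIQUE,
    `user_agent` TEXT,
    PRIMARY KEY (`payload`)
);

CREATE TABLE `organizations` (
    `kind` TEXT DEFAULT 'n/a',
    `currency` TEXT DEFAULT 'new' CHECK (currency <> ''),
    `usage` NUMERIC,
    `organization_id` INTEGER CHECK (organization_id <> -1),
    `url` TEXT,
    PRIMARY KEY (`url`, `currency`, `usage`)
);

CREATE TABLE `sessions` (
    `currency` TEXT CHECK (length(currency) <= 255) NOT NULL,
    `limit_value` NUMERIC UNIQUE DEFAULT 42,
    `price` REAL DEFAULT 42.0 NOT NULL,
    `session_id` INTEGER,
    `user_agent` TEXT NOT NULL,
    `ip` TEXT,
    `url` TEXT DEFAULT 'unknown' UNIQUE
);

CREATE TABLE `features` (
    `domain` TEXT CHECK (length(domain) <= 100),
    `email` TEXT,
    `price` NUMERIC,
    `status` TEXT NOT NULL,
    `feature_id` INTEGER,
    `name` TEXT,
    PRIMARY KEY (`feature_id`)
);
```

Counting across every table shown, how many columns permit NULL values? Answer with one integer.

invoices: 7 nullable (usage, slug, amount, price, url, expires_at, payload — PK (domain) and explicit NOT NULL columns excluded).
accounts: 6 nullable (slug, email, ip, currency, status, user_agent — PK (payload) and explicit NOT NULL columns excluded).
organizations: 2 nullable (kind, organization_id — PK (url, currency, usage) and explicit NOT NULL columns excluded).
sessions: 4 nullable (limit_value, session_id, ip, url — PK none and explicit NOT NULL columns excluded).
features: 4 nullable (domain, email, price, name — PK (feature_id) and explicit NOT NULL columns excluded).
Total: 7 + 6 + 2 + 4 + 4 = 23.

23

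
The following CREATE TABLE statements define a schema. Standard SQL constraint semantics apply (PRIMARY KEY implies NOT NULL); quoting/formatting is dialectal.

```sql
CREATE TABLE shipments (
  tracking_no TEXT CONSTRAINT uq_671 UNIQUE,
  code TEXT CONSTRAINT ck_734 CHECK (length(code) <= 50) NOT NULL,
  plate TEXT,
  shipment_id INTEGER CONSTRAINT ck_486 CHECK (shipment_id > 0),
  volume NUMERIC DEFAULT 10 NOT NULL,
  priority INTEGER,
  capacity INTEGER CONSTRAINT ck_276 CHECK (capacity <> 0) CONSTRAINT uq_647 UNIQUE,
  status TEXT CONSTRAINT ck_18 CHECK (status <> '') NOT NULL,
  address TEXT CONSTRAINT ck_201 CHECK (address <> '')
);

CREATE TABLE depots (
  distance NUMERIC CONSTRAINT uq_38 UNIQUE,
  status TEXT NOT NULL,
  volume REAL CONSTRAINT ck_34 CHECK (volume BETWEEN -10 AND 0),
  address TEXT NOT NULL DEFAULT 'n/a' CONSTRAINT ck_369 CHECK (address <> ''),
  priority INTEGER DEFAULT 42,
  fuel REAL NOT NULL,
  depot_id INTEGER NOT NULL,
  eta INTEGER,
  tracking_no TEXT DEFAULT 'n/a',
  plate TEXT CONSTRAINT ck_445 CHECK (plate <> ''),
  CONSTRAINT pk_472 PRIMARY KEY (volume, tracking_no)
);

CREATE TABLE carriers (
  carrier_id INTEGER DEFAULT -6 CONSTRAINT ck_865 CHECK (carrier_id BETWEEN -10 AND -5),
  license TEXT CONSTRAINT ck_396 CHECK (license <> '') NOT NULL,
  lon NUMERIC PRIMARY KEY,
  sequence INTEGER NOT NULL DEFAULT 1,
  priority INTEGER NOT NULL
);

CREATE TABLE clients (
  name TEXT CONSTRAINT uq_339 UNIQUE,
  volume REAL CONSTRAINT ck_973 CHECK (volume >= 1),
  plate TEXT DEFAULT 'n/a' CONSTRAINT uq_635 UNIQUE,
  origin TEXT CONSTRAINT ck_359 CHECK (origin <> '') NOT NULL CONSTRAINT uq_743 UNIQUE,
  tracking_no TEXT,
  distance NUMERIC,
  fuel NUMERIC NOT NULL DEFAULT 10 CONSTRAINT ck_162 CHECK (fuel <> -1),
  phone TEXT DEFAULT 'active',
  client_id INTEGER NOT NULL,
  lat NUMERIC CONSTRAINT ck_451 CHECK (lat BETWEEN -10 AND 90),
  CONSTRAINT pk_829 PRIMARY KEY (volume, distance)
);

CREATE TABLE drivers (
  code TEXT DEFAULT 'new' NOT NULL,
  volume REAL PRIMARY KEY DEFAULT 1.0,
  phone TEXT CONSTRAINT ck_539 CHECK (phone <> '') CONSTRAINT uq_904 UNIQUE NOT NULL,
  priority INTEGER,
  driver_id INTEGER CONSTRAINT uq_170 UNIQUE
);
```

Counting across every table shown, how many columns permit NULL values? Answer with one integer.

18

shipments: 6 nullable (tracking_no, plate, shipment_id, priority, capacity, address — PK none and explicit NOT NULL columns excluded).
depots: 4 nullable (distance, priority, eta, plate — PK (volume, tracking_no) and explicit NOT NULL columns excluded).
carriers: 1 nullable (carrier_id — PK (lon) and explicit NOT NULL columns excluded).
clients: 5 nullable (name, plate, tracking_no, phone, lat — PK (volume, distance) and explicit NOT NULL columns excluded).
drivers: 2 nullable (priority, driver_id — PK (volume) and explicit NOT NULL columns excluded).
Total: 6 + 4 + 1 + 5 + 2 = 18.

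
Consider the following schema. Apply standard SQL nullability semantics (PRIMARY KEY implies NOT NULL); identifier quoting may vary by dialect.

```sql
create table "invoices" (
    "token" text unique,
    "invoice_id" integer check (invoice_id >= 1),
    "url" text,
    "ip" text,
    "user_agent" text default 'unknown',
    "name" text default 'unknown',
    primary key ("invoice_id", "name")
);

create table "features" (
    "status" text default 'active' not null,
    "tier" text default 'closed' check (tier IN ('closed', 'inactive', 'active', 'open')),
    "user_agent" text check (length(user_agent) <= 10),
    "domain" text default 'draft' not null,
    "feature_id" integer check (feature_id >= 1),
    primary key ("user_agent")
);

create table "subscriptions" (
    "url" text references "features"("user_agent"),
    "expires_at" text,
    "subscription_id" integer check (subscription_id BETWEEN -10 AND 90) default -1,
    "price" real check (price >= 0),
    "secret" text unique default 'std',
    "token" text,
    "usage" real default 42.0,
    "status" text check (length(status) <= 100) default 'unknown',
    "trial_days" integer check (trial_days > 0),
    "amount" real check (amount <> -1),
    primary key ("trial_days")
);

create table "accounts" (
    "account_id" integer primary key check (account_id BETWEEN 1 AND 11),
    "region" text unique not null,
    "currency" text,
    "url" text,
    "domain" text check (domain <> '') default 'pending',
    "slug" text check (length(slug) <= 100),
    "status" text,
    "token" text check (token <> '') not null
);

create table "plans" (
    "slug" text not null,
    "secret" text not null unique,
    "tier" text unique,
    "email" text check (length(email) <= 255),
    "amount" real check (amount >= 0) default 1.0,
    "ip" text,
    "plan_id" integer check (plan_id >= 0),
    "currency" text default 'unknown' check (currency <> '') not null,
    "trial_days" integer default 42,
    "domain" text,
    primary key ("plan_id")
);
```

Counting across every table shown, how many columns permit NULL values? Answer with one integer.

invoices: 4 nullable (token, url, ip, user_agent — PK (invoice_id, name) and explicit NOT NULL columns excluded).
features: 2 nullable (tier, feature_id — PK (user_agent) and explicit NOT NULL columns excluded).
subscriptions: 9 nullable (url, expires_at, subscription_id, price, secret, token, usage, status, amount — PK (trial_days) and explicit NOT NULL columns excluded).
accounts: 5 nullable (currency, url, domain, slug, status — PK (account_id) and explicit NOT NULL columns excluded).
plans: 6 nullable (tier, email, amount, ip, trial_days, domain — PK (plan_id) and explicit NOT NULL columns excluded).
Total: 4 + 2 + 9 + 5 + 6 = 26.

26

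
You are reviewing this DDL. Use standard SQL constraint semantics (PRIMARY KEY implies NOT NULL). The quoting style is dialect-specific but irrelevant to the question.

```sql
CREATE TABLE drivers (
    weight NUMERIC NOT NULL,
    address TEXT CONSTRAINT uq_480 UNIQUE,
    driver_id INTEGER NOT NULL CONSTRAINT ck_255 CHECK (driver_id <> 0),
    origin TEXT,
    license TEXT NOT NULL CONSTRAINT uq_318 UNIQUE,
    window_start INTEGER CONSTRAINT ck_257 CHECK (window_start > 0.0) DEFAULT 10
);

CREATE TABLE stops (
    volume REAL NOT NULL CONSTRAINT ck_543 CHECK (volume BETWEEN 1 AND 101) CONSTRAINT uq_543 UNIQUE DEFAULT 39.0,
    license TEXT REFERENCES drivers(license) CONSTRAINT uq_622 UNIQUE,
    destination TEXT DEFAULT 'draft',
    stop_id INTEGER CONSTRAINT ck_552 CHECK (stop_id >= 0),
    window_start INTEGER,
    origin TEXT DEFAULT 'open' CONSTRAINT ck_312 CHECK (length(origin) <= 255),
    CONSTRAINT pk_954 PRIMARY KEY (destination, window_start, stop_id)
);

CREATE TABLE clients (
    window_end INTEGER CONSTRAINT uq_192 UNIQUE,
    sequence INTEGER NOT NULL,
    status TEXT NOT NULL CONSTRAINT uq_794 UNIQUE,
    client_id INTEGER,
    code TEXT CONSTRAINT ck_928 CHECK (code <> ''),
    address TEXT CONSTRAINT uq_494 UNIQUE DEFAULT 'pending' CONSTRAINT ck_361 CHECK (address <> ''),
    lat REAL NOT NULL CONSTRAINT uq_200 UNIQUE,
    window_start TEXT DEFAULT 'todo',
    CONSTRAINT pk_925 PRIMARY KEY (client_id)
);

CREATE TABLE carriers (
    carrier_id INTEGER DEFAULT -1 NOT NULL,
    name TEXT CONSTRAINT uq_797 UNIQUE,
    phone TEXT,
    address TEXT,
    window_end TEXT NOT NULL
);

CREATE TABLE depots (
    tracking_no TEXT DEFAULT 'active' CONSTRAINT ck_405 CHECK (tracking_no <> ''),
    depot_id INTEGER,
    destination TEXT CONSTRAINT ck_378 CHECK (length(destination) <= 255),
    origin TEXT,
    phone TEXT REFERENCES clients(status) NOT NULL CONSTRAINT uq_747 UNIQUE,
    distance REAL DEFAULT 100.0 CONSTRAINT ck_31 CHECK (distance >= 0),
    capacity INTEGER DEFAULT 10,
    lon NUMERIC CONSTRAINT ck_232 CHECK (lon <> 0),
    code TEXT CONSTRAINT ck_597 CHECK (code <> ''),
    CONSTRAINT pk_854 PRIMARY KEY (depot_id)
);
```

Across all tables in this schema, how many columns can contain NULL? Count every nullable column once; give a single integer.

19

drivers: 3 nullable (address, origin, window_start — PK none and explicit NOT NULL columns excluded).
stops: 2 nullable (license, origin — PK (destination, window_start, stop_id) and explicit NOT NULL columns excluded).
clients: 4 nullable (window_end, code, address, window_start — PK (client_id) and explicit NOT NULL columns excluded).
carriers: 3 nullable (name, phone, address — PK none and explicit NOT NULL columns excluded).
depots: 7 nullable (tracking_no, destination, origin, distance, capacity, lon, code — PK (depot_id) and explicit NOT NULL columns excluded).
Total: 3 + 2 + 4 + 3 + 7 = 19.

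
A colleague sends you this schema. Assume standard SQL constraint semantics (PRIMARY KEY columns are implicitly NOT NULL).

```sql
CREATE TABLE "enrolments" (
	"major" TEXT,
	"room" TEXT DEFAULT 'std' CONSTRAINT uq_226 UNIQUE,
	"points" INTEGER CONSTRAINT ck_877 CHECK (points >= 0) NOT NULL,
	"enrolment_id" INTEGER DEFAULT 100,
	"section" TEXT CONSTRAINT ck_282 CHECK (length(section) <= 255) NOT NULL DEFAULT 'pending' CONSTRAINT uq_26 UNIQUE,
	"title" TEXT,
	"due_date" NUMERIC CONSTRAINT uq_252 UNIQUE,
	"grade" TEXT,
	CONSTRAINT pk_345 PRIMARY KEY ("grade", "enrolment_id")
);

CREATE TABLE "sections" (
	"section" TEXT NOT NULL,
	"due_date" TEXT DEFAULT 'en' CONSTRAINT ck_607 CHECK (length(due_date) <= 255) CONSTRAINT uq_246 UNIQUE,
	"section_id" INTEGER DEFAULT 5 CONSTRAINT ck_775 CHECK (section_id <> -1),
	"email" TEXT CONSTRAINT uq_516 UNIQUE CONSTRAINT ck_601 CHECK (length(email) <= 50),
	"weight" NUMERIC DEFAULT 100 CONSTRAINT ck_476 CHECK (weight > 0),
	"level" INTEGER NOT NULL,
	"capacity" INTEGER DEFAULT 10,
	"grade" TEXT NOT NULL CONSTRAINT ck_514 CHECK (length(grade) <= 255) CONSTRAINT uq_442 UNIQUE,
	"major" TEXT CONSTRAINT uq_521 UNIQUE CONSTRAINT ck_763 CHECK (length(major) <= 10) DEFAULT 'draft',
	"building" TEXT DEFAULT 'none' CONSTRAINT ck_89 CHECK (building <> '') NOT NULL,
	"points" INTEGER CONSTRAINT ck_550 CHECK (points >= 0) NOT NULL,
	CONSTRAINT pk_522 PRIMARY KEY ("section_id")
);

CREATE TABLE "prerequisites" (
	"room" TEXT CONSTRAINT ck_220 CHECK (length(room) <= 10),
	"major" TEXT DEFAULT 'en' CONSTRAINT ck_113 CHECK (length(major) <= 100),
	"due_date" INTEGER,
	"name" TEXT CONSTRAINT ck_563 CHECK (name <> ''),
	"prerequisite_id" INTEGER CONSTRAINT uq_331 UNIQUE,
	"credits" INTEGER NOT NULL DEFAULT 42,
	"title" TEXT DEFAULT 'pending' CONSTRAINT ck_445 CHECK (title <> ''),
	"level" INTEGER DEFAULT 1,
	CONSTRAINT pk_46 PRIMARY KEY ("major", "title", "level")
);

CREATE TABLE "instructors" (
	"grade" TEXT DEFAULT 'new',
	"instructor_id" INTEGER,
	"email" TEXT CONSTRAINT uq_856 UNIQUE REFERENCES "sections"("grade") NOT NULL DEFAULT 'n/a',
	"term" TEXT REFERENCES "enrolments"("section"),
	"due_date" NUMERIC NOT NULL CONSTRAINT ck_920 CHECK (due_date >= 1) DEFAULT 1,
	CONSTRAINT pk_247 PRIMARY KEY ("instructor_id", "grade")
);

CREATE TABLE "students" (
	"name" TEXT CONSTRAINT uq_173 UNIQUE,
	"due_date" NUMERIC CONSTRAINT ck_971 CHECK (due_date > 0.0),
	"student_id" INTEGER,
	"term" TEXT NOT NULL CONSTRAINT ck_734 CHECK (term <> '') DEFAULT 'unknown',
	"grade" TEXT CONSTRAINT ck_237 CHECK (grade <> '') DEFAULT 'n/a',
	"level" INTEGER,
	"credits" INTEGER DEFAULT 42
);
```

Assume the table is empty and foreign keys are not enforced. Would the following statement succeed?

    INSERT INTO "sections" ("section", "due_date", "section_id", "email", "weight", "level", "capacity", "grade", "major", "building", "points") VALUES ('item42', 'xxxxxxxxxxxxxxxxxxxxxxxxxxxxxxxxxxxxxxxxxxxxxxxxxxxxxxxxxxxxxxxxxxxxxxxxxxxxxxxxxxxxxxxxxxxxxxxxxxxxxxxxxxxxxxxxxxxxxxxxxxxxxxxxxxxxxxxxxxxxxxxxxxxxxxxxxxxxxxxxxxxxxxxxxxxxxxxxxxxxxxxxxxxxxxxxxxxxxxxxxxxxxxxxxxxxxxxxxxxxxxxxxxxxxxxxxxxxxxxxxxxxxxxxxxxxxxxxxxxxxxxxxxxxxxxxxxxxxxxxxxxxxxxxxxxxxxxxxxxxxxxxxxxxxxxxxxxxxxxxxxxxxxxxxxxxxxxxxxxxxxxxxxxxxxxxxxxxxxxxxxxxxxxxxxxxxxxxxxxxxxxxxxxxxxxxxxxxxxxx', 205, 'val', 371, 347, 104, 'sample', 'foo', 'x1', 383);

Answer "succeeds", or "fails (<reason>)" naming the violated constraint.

The value 'xxxxxxxxxxxxxxxxxxxxxxxxxxxxxxxxxxxxxxxxxxxxxxxxxxxxxxxxxxxxxxxxxxxxxxxxxxxxxxxxxxxxxxxxxxxxxxxxxxxxxxxxxxxxxxxxxxxxxxxxxxxxxxxxxxxxxxxxxxxxxxxxxxxxxxxxxxxxxxxxxxxxxxxxxxxxxxxxxxxxxxxxxxxxxxxxxxxxxxxxxxxxxxxxxxxxxxxxxxxxxxxxxxxxxxxxxxxxxxxxxxxxxxxxxxxxxxxxxxxxxxxxxxxxxxxxxxxxxxxxxxxxxxxxxxxxxxxxxxxxxxxxxxxxxxxxxxxxxxxxxxxxxxxxxxxxxxxxxxxxxxxxxxxxxxxxxxxxxxxxxxxxxxxxxxxxxxxxxxxxxxxxxxxxxxxxxxxxxxxx' for due_date violates CHECK (length(due_date) <= 255).

fails (CHECK on due_date)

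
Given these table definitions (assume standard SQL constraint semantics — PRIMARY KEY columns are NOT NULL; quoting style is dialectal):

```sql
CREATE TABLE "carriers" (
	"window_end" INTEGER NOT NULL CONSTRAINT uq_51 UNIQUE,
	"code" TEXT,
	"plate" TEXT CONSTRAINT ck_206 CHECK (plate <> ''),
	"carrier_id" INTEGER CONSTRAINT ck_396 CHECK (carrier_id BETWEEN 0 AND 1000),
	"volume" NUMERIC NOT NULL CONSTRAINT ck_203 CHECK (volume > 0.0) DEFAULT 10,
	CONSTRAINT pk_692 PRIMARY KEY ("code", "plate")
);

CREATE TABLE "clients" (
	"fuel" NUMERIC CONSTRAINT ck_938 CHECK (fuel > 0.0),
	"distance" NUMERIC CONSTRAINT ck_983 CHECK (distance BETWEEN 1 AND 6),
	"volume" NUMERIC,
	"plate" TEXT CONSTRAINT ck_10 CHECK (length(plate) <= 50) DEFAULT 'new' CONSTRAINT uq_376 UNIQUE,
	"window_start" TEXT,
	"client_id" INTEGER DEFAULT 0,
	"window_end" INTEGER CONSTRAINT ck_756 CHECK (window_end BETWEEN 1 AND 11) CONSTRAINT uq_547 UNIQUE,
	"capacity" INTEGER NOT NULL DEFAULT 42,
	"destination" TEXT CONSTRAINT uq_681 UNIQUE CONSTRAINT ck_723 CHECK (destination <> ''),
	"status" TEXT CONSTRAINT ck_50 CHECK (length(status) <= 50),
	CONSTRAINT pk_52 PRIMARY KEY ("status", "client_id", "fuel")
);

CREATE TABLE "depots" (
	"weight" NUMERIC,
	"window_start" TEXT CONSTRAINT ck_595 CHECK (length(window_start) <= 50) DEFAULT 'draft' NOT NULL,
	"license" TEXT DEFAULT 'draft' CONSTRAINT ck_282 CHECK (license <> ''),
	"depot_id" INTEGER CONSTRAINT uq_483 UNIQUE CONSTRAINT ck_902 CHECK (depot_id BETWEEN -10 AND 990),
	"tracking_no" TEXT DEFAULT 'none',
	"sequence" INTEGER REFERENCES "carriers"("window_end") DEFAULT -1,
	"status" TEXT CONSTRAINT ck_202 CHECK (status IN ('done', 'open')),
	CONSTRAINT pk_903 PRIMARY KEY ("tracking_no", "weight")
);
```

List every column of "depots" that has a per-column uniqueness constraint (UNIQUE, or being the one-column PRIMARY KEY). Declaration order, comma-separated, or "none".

- weight: part of a composite PRIMARY KEY — only the tuple is unique, not this column on its own.
- window_start: no UNIQUE or single-column PK constraint.
- license: no UNIQUE or single-column PK constraint.
- depot_id: declared UNIQUE → unique.
- tracking_no: part of a composite PRIMARY KEY — only the tuple is unique, not this column on its own.
- sequence: no UNIQUE or single-column PK constraint.
- status: no UNIQUE or single-column PK constraint.

depot_id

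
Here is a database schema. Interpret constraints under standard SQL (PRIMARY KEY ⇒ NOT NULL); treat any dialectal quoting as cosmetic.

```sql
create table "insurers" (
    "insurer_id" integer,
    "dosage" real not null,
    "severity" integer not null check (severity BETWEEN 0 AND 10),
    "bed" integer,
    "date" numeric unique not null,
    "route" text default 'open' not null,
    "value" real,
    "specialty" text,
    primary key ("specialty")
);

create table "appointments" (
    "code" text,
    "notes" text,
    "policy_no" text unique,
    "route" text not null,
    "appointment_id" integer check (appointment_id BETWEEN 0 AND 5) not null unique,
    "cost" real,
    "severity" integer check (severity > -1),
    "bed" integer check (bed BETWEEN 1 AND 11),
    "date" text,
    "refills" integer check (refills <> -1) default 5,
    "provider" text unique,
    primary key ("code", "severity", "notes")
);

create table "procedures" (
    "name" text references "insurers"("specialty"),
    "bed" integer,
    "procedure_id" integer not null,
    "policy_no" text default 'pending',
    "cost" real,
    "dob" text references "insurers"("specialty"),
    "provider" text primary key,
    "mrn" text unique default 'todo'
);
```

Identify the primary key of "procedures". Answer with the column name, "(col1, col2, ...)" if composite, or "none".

provider is declared PRIMARY KEY inline on the column.

provider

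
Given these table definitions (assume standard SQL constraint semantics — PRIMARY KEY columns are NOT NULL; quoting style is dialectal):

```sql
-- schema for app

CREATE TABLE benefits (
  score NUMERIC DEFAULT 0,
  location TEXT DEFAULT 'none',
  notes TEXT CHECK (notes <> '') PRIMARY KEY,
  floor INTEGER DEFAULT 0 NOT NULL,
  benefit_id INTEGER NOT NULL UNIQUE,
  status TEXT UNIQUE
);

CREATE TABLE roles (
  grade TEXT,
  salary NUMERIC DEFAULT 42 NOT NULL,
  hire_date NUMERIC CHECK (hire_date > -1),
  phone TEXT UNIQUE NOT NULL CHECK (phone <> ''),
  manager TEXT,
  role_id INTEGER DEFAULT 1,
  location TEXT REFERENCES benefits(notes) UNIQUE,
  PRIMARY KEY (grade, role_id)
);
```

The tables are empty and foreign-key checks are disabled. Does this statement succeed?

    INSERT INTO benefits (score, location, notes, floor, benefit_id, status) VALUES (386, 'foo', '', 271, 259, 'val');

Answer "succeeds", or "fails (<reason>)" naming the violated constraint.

The value '' for notes violates CHECK (notes <> '').

fails (CHECK on notes)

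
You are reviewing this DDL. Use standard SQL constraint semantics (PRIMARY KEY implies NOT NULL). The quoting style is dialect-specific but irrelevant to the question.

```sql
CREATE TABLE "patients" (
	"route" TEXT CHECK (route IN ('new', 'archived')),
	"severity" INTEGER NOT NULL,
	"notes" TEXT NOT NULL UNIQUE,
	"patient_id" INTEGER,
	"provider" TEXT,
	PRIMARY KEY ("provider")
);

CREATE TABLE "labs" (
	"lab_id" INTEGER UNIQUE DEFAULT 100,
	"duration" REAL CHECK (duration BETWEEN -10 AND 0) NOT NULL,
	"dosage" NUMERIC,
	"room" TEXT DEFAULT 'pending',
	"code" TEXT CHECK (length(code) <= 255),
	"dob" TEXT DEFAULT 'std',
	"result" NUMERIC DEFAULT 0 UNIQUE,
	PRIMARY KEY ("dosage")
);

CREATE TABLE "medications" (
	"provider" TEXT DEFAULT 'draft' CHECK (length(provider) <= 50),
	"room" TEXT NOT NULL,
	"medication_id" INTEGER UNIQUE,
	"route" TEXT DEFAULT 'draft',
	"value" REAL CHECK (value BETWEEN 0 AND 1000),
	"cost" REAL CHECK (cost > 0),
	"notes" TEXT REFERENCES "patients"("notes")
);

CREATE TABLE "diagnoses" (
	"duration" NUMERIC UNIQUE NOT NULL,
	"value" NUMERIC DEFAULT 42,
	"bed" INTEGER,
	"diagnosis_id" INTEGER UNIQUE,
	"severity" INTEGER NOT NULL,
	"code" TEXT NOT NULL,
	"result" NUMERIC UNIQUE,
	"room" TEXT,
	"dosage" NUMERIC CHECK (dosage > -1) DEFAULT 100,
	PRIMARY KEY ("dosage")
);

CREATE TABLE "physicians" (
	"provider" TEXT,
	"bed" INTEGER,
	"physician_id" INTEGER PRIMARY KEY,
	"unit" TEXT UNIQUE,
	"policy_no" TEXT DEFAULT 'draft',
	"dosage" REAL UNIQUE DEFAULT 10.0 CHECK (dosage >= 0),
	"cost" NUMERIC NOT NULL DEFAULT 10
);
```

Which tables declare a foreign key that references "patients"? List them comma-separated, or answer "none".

medications

- medications.notes references patients(notes).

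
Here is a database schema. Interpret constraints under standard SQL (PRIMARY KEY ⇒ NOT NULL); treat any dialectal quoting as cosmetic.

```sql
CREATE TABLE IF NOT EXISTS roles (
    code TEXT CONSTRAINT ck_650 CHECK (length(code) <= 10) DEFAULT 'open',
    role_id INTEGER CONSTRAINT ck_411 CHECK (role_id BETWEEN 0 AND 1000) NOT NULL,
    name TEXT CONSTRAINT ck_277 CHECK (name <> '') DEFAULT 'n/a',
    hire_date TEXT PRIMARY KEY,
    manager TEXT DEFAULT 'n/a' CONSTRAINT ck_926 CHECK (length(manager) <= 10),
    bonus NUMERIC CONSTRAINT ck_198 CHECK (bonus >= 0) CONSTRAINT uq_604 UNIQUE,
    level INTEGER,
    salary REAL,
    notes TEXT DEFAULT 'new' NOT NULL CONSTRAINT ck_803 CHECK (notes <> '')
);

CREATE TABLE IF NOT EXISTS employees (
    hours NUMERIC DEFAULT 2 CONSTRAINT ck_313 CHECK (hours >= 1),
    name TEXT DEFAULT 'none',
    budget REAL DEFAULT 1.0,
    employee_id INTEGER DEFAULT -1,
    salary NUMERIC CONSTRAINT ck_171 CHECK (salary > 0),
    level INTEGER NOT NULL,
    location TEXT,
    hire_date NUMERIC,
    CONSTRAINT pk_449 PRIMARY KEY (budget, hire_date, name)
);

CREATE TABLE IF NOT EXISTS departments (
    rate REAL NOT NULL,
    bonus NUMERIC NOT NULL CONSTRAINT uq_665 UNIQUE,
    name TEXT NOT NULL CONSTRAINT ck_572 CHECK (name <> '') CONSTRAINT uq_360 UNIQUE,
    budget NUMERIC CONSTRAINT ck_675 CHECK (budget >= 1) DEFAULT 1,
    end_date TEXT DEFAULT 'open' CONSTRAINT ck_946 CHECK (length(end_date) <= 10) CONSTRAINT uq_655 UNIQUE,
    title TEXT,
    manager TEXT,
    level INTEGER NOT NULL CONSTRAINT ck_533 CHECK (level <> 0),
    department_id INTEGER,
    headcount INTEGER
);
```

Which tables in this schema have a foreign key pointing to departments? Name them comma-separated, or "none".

none

No REFERENCES clause anywhere in the schema names departments.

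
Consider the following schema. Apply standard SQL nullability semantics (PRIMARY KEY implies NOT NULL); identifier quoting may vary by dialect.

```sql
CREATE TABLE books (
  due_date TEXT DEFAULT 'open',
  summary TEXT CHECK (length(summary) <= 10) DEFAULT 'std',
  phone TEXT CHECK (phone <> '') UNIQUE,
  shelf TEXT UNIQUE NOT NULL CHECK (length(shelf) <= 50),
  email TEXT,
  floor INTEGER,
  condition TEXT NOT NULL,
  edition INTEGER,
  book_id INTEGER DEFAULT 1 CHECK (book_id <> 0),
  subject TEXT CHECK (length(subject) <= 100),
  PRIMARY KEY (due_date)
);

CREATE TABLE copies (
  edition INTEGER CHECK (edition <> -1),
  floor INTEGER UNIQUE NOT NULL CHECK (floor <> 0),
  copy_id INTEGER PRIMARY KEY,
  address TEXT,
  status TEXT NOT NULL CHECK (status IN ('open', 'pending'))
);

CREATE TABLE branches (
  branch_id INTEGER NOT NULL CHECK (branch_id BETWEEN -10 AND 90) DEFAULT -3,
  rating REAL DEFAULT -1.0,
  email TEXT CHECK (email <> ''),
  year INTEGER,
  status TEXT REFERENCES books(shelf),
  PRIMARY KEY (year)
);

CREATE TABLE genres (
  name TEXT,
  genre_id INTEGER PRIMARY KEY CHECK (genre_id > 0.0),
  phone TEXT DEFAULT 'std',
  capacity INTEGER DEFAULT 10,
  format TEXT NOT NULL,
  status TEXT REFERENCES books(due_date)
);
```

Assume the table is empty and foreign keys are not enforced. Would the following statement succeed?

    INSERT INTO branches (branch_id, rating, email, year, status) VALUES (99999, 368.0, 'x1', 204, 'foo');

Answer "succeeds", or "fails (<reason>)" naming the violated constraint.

The value 99999 for branch_id violates CHECK (branch_id BETWEEN -10 AND 90).

fails (CHECK on branch_id)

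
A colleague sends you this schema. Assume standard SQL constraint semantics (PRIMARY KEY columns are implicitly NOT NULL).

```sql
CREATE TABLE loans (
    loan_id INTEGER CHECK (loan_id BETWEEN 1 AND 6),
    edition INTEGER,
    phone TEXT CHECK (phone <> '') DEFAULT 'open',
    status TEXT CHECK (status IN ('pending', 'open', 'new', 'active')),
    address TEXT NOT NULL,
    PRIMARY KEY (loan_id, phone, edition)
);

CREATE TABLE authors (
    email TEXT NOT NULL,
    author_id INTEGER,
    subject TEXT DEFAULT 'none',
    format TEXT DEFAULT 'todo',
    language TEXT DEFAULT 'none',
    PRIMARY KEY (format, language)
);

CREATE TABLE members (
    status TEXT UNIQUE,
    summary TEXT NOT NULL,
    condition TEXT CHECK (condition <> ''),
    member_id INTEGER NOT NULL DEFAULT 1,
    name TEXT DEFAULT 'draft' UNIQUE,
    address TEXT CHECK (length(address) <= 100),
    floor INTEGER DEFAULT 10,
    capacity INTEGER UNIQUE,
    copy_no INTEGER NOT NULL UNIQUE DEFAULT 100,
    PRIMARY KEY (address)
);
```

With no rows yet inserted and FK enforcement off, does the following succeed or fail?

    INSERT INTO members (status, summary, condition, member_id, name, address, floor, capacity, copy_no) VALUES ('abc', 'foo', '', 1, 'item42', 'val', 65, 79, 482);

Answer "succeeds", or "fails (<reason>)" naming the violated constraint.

The value '' for condition violates CHECK (condition <> '').

fails (CHECK on condition)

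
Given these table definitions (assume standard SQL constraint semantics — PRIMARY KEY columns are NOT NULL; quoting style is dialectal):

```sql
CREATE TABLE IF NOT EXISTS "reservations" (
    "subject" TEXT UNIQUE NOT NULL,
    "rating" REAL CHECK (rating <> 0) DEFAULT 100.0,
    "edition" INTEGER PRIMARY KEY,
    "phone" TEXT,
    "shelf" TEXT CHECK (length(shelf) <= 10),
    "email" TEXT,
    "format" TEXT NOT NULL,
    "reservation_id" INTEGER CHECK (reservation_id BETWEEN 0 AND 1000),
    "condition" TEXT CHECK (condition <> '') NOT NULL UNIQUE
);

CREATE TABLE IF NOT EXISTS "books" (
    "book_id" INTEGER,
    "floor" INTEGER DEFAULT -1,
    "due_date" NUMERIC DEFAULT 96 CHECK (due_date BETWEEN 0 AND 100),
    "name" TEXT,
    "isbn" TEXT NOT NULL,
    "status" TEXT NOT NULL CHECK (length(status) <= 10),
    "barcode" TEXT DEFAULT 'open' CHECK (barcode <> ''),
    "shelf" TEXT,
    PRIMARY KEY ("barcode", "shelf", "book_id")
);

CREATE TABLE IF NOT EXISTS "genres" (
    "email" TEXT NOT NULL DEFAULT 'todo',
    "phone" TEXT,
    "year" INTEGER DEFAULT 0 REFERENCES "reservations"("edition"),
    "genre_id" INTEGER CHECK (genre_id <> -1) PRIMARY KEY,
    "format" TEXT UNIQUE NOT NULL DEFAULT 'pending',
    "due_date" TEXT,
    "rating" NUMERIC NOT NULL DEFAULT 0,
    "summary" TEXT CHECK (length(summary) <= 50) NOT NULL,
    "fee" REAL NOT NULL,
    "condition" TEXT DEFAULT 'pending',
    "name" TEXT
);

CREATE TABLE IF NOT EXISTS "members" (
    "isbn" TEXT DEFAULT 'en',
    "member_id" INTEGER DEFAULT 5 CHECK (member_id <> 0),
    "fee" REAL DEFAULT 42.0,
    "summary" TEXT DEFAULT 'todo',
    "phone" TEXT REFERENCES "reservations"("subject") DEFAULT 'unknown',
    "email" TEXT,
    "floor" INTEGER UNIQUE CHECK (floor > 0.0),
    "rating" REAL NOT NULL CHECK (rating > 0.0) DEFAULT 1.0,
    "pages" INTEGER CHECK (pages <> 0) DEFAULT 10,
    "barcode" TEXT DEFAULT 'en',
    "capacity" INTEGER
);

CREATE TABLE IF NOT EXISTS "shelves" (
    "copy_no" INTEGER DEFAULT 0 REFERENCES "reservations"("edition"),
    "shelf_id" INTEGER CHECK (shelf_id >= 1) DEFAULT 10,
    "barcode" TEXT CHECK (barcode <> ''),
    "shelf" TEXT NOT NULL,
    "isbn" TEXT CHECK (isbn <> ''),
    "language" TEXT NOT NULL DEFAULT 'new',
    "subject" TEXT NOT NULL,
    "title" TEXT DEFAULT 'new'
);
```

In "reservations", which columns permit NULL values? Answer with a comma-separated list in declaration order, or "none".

- subject: declared NOT NULL → not nullable.
- rating: CHECK does not forbid NULL (a CHECK constraint passes when its expression is NULL) → nullable.
- edition: part of the PRIMARY KEY, which implies NOT NULL → not nullable.
- phone: no NOT NULL constraint applies → nullable.
- shelf: CHECK does not forbid NULL (a CHECK constraint passes when its expression is NULL) → nullable.
- email: no NOT NULL constraint applies → nullable.
- format: declared NOT NULL → not nullable.
- reservation_id: CHECK does not forbid NULL (a CHECK constraint passes when its expression is NULL) → nullable.
- condition: declared NOT NULL → not nullable.

rating, phone, shelf, email, reservation_id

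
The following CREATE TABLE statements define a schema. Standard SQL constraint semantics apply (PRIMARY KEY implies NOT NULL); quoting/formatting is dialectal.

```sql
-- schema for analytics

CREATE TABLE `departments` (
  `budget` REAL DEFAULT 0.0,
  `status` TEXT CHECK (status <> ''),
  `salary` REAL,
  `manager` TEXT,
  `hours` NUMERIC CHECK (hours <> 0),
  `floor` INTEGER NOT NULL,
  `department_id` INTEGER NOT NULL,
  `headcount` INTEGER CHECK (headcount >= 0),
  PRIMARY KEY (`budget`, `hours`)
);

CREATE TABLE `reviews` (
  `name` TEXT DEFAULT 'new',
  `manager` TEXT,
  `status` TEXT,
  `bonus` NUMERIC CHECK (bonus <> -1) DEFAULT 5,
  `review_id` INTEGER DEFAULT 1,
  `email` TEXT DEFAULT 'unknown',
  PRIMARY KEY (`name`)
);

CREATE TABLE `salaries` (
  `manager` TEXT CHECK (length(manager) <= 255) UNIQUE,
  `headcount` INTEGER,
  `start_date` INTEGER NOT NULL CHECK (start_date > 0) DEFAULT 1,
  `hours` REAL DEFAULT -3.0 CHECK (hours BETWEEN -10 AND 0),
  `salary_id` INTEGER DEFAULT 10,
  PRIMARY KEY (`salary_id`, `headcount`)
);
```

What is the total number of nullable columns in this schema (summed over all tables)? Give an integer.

11

departments: 4 nullable (status, salary, manager, headcount — PK (budget, hours) and explicit NOT NULL columns excluded).
reviews: 5 nullable (manager, status, bonus, review_id, email — PK (name) and explicit NOT NULL columns excluded).
salaries: 2 nullable (manager, hours — PK (salary_id, headcount) and explicit NOT NULL columns excluded).
Total: 4 + 5 + 2 = 11.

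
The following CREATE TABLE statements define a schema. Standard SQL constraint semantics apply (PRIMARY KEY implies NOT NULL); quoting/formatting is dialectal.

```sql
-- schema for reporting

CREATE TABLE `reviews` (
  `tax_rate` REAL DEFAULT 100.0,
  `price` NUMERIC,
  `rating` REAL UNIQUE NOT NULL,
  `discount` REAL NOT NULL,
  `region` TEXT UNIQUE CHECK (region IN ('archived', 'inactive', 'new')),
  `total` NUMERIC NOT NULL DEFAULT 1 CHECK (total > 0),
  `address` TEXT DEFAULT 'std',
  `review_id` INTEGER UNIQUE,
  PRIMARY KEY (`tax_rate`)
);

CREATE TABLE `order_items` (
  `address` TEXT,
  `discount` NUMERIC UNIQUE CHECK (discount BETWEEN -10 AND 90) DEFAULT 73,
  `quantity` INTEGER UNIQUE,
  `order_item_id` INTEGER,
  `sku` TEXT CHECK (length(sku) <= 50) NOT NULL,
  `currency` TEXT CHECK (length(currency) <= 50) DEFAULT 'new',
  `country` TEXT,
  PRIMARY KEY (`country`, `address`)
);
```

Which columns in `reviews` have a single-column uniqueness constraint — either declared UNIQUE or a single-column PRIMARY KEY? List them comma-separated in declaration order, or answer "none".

tax_rate, rating, region, review_id

- tax_rate: single-column PRIMARY KEY → unique.
- price: no UNIQUE or single-column PK constraint.
- rating: declared UNIQUE → unique.
- discount: no UNIQUE or single-column PK constraint.
- region: declared UNIQUE → unique.
- total: no UNIQUE or single-column PK constraint.
- address: no UNIQUE or single-column PK constraint.
- review_id: declared UNIQUE → unique.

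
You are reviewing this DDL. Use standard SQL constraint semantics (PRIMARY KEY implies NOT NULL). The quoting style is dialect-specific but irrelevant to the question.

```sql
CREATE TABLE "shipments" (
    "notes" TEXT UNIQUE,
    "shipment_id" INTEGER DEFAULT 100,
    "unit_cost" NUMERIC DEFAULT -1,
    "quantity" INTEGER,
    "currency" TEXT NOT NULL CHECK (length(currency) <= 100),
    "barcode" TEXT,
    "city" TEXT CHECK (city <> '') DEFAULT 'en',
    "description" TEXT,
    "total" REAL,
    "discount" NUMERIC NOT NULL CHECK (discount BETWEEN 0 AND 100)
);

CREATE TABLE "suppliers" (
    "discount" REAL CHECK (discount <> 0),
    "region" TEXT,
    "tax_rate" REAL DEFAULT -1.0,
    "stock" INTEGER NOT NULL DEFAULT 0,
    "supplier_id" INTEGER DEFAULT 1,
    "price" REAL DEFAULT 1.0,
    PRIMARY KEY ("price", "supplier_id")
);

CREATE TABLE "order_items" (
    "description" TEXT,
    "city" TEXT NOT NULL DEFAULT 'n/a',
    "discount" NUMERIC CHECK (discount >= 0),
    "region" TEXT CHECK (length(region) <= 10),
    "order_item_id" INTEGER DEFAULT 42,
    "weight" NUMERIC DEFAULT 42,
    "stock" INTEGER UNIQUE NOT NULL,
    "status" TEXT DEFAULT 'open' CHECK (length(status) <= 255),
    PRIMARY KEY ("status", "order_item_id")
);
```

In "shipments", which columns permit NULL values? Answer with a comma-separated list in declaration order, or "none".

notes, shipment_id, unit_cost, quantity, barcode, city, description, total

- notes: UNIQUE does not imply NOT NULL → nullable.
- shipment_id: DEFAULT only fills an omitted column; an explicit NULL is still allowed → nullable.
- unit_cost: DEFAULT only fills an omitted column; an explicit NULL is still allowed → nullable.
- quantity: no NOT NULL constraint applies → nullable.
- currency: declared NOT NULL → not nullable.
- barcode: no NOT NULL constraint applies → nullable.
- city: CHECK does not forbid NULL (a CHECK constraint passes when its expression is NULL) → nullable.
- description: no NOT NULL constraint applies → nullable.
- total: no NOT NULL constraint applies → nullable.
- discount: declared NOT NULL → not nullable.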